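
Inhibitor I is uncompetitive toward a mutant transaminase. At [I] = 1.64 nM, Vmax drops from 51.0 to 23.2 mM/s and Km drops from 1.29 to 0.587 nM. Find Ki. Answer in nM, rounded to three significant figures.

1.37 nM

Uncompetitive: Vmax,app = Vmax/α (and Km,app = Km/α) with α = 1 + [I]/Ki.
α = Vmax/Vmax,app = 51.0/23.2 = 2.198.
Ki = [I]/(α − 1) = 1.64/1.198 = 1.37 nM.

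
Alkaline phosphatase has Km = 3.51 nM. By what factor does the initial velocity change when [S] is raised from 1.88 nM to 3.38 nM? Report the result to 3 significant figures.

1.41

Since Vmax cancels, v₂/v₁ = [S]₂(Km+[S]₁) / [S]₁(Km+[S]₂).
= 3.38×(3.51+1.88) / (1.88×(3.51+3.38)) = 18.22/12.95 = 1.41.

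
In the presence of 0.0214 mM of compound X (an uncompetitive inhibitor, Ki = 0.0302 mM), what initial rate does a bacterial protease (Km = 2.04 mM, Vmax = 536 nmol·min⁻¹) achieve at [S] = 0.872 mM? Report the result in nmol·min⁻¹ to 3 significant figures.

With α = 1 + [I]/Ki = 1 + 0.0214/0.0302 = 1.709, the uncompetitive rate law is v = (Vmax/α)·[S] / (Km/α + [S]).
v = (536/1.709)×0.872 / (2.04/1.709 + 0.872) = 273.6/2.066 = 132 nmol·min⁻¹.

132 nmol·min⁻¹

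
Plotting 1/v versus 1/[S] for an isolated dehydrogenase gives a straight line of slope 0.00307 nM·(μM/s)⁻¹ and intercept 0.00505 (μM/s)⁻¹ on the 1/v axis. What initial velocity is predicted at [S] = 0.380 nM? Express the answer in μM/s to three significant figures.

The y-intercept is 1/Vmax, so Vmax = 1/0.00505 = 198 μM/s.
The slope is Km/Vmax, so Km = 0.00307 × 198 = 0.608 nM.
Then v = 198 × 0.380/(0.608 + 0.380) = 76.2 μM/s.

76.2 μM/s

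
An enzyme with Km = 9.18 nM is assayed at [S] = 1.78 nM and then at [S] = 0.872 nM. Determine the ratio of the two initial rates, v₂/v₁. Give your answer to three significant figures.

0.534

Since Vmax cancels, v₂/v₁ = [S]₂(Km+[S]₁) / [S]₁(Km+[S]₂).
= 0.872×(9.18+1.78) / (1.78×(9.18+0.872)) = 9.557/17.89 = 0.534.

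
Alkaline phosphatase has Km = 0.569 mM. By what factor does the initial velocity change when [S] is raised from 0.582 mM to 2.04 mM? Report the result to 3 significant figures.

The fractional saturations are [S]/(Km+[S]) = 0.582/1.151 = 0.5056 and 2.04/2.609 = 0.7819.
v₂/v₁ is just their ratio: 0.7819/0.5056 = 1.55.

1.55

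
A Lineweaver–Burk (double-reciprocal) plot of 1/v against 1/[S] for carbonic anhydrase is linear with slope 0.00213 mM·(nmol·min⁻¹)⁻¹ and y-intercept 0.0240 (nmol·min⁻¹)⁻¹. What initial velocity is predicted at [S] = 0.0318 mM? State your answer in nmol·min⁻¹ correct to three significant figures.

11.0 nmol·min⁻¹

The y-intercept is 1/Vmax, so Vmax = 1/0.0240 = 41.7 nmol·min⁻¹.
The slope is Km/Vmax, so Km = 0.00213 × 41.7 = 0.0888 mM.
Then v = 41.7 × 0.0318/(0.0888 + 0.0318) = 11.0 nmol·min⁻¹.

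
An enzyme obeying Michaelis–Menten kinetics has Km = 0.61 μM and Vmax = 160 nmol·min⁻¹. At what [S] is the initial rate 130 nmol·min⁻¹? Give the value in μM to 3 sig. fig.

The required fractional saturation is v/Vmax = 130/160 = 0.8125.
Then [S]/(Km+[S]) = 0.8125 ⇒ [S] = 0.61 × 0.8125/(1 − 0.8125) = 2.64 μM.

2.64 μM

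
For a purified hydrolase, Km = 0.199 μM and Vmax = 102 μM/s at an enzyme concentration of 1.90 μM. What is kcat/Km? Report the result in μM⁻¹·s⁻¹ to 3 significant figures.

kcat = Vmax/[E]total = 102/1.90 = 53.7 s⁻¹.
kcat/Km = 53.7/0.199 = 270 μM⁻¹·s⁻¹.

270 μM⁻¹·s⁻¹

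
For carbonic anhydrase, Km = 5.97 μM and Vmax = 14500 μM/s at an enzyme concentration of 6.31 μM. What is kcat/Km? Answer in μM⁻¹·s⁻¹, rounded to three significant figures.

kcat = Vmax/[E]total = 14500/6.31 = 2300 s⁻¹.
kcat/Km = 2300/5.97 = 385 μM⁻¹·s⁻¹.

385 μM⁻¹·s⁻¹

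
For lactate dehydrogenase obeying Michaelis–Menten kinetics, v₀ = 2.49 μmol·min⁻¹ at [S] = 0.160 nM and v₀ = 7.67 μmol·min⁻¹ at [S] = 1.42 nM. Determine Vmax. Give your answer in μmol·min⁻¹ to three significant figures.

In reciprocal form, 1/v = (Km/Vmax)·(1/[S]) + 1/Vmax. The two points give (1/[S], 1/v) = (6.250, 0.4016) and (0.7042, 0.1304).
Slope = (0.4016 − 0.1304)/(6.250 − 0.7042) = 0.04891; intercept = 0.4016 − 0.04891×6.250 = 0.09594.
Vmax = 1/intercept = 10.4 μmol·min⁻¹; Km = slope × Vmax = 0.04891 × 10.4 = 0.510 nM.

10.4 μmol·min⁻¹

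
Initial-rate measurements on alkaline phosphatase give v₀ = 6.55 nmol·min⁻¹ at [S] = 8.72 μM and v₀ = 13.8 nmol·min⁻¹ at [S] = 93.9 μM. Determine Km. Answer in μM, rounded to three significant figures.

From v = Vmax[S]/(Km+[S]), each point gives Vmax = v(Km+[S])/[S].
Equating: 6.55(Km+8.72)/8.72 = 13.8(Km+93.9)/93.9.
0.7511·Km + 6.55 = 0.1470·Km + 13.8, so (0.7511 − 0.1470)·Km = 13.8 − 6.55.
Km = 7.250/0.6042 = 12.0 μM; then Vmax = 6.55(12.0+8.72)/8.72 = 15.6 nmol·min⁻¹.

12.0 μM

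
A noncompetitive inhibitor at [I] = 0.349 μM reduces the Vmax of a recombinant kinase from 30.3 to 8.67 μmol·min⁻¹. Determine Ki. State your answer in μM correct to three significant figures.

0.140 μM

Noncompetitive: Vmax,app = Vmax/α with α = 1 + [I]/Ki.
α = Vmax/Vmax,app = 30.3/8.67 = 3.495.
Since α = 1 + [I]/Ki, [I]/Ki = 3.495 − 1 = 2.495 and Ki = 0.349/2.495 = 0.140 μM.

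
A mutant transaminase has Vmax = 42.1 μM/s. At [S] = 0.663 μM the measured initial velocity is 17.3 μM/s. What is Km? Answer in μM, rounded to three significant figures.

From v = Vmax[S]/(Km+[S]), Km = [S](Vmax − v)/v.
Km = 0.663 × (42.1 − 17.3) / 17.3 = 16.44/17.3 = 0.950 μM.

0.950 μM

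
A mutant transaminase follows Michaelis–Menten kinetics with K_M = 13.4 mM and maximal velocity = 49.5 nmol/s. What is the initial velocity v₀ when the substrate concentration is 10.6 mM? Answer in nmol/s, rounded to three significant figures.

v = Vmax·[S]/(Km + [S]) = 49.5 × 10.6 / (13.4 + 10.6)
  = 524.7 / 24.00 = 21.9 nmol/s.

21.9 nmol/s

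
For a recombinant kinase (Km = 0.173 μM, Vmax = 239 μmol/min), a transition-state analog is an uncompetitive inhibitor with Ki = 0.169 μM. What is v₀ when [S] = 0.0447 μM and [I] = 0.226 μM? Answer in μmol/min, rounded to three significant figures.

With α = 1 + [I]/Ki = 1 + 0.226/0.169 = 2.337, the uncompetitive rate law is v = (Vmax/α)·[S] / (Km/α + [S]).
v = (239/2.337)×0.0447 / (0.173/2.337 + 0.0447) = 4.571/0.1187 = 38.5 μmol/min.

38.5 μmol/min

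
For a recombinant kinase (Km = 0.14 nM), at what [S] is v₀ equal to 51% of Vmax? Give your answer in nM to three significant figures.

0.146 nM

v/Vmax = [S]/(Km+[S]) = 0.51, so [S] = Km·0.51/(1 − 0.51) = 0.14 × 1.041.
[S] = 0.146 nM.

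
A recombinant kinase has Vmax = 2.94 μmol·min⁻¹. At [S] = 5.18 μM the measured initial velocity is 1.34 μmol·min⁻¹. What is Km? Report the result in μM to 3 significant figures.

v/Vmax = 1.34/2.94 = 0.4558 = [S]/(Km+[S]).
So Km + [S] = [S]/0.4558 = 11.37 μM, giving Km = 11.37 − 5.18 = 6.19 μM.

6.19 μM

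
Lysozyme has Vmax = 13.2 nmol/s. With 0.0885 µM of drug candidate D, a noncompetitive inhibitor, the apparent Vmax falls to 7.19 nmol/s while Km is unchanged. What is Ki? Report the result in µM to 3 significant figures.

0.106 µM

Noncompetitive: Vmax,app = Vmax/α with α = 1 + [I]/Ki.
α = Vmax/Vmax,app = 13.2/7.19 = 1.836.
Ki = [I]/(α − 1) = 0.0885/0.8359 = 0.106 µM.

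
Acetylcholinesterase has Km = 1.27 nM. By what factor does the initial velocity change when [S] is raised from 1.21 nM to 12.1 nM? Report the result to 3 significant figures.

The fractional saturations are [S]/(Km+[S]) = 1.21/2.480 = 0.4879 and 12.1/13.37 = 0.9050.
v₂/v₁ is just their ratio: 0.9050/0.4879 = 1.85.

1.85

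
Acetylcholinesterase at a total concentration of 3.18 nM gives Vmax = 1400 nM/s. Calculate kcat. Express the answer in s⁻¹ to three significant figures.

kcat = Vmax/[E]total = 1400 nM/s / 3.18 nM = 440 s⁻¹.

440 s⁻¹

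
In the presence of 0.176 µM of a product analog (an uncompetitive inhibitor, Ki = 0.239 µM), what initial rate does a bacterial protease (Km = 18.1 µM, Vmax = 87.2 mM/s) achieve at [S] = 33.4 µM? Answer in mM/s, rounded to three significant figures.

38.3 mM/s

α = 1 + [I]/Ki = 1 + 0.176/0.239 = 1.736.
For an uncompetitive inhibitor, both parameters are divided by α, giving Vmax/α and Km/α: Km,app = 10.4 µM, Vmax,app = 50.2 mM/s.
v = Vmax,app·[S]/(Km,app + [S]) = 50.2 × 33.4/(10.4 + 33.4) = 38.3 mM/s.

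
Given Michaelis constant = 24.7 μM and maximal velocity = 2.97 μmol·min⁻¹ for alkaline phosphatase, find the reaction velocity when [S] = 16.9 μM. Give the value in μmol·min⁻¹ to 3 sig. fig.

v = Vmax·[S]/(Km + [S]) = 2.97 × 16.9 / (24.7 + 16.9)
  = 50.19 / 41.60 = 1.21 μmol·min⁻¹.

1.21 μmol·min⁻¹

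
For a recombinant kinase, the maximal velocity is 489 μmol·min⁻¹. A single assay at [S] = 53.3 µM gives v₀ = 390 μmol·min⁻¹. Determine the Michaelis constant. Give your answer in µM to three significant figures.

13.5 µM

From v = Vmax[S]/(Km+[S]), Km = [S](Vmax − v)/v.
Km = 53.3 × (489 − 390) / 390 = 5277/390 = 13.5 µM.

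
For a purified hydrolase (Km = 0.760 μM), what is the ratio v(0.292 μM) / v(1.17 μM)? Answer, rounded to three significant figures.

0.458

Since Vmax cancels, v₂/v₁ = [S]₂(Km+[S]₁) / [S]₁(Km+[S]₂).
= 0.292×(0.760+1.17) / (1.17×(0.760+0.292)) = 0.5636/1.231 = 0.458.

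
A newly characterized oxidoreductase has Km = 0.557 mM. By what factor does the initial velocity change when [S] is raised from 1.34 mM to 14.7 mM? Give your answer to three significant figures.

1.36

Since Vmax cancels, v₂/v₁ = [S]₂(Km+[S]₁) / [S]₁(Km+[S]₂).
= 14.7×(0.557+1.34) / (1.34×(0.557+14.7)) = 27.89/20.44 = 1.36.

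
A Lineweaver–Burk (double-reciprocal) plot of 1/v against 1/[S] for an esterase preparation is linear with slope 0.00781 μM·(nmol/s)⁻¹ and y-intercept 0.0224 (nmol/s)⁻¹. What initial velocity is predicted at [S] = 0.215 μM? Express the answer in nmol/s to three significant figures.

17.0 nmol/s

The y-intercept is 1/Vmax, so Vmax = 1/0.0224 = 44.6 nmol/s.
The slope is Km/Vmax, so Km = 0.00781 × 44.6 = 0.349 μM.
Then v = 44.6 × 0.215/(0.349 + 0.215) = 17.0 nmol/s.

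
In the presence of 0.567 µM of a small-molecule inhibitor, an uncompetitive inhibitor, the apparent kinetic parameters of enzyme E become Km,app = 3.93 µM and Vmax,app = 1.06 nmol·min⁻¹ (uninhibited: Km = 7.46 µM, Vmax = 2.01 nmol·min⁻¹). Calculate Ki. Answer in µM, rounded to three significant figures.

Uncompetitive: Vmax,app = Vmax/α (and Km,app = Km/α) with α = 1 + [I]/Ki.
α = Vmax/Vmax,app = 2.01/1.06 = 1.896.
Ki = [I]/(α − 1) = 0.567/0.8962 = 0.633 µM.

0.633 µM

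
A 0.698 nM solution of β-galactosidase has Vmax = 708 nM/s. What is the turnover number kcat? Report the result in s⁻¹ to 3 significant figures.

1010 s⁻¹

kcat = Vmax/[E]total = 708 nM/s / 0.698 nM = 1010 s⁻¹.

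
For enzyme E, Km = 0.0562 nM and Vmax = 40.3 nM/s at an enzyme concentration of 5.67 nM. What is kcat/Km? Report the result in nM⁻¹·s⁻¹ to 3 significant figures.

kcat = Vmax/[E]total = 40.3/5.67 = 7.11 s⁻¹.
kcat/Km = 7.11/0.0562 = 126 nM⁻¹·s⁻¹.

126 nM⁻¹·s⁻¹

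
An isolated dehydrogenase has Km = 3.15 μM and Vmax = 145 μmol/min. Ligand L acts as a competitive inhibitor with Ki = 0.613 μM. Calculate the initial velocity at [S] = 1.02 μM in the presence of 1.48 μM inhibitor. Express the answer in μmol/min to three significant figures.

12.6 μmol/min

α = 1 + [I]/Ki = 1 + 1.48/0.613 = 3.414.
For a competitive inhibitor, Vmax is unchanged and the apparent Km becomes α·Km: Km,app = 10.8 μM, Vmax,app = 145 μmol/min.
v = Vmax,app·[S]/(Km,app + [S]) = 145 × 1.02/(10.8 + 1.02) = 12.6 μmol/min.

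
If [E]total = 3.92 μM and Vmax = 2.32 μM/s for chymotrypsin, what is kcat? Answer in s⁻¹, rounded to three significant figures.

0.592 s⁻¹

kcat = Vmax/[E]total = 2.32 μM/s / 3.92 μM = 0.592 s⁻¹.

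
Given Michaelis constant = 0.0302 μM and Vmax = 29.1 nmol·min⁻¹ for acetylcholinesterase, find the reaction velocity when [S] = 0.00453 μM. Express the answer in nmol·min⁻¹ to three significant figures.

3.80 nmol·min⁻¹

v = Vmax·[S]/(Km + [S]) = 29.1 × 0.00453 / (0.0302 + 0.00453)
  = 0.1318 / 0.03473 = 3.80 nmol·min⁻¹.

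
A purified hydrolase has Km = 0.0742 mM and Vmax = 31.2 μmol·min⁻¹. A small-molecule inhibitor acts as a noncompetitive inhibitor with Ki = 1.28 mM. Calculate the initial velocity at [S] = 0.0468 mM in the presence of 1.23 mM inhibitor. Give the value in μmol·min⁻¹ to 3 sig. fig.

With α = 1 + [I]/Ki = 1 + 1.23/1.28 = 1.961, the noncompetitive rate law is v = (Vmax/α)·[S] / (Km + [S]).
v = (31.2/1.961)×0.0468 / (0.0742 + 0.0468) = 0.7446/0.1210 = 6.15 μmol·min⁻¹.

6.15 μmol·min⁻¹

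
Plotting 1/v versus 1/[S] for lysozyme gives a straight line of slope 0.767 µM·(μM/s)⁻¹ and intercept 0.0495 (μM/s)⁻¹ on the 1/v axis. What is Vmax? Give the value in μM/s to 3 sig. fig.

The y-intercept of a Lineweaver–Burk plot equals 1/Vmax, so Vmax = 1/0.0495 = 20.2 μM/s.

20.2 μM/s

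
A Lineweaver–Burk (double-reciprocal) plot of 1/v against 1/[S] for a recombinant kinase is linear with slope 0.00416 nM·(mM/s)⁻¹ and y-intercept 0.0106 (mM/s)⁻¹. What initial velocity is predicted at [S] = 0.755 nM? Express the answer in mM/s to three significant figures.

The y-intercept is 1/Vmax, so Vmax = 1/0.0106 = 94.3 mM/s.
The slope is Km/Vmax, so Km = 0.00416 × 94.3 = 0.392 nM.
Then v = 94.3 × 0.755/(0.392 + 0.755) = 62.1 mM/s.

62.1 mM/s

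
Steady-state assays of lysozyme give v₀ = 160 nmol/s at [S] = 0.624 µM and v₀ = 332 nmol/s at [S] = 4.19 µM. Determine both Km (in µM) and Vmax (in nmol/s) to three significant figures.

From v = Vmax[S]/(Km+[S]), each point gives Vmax = v(Km+[S])/[S].
Equating: 160(Km+0.624)/0.624 = 332(Km+4.19)/4.19.
256.4·Km + 160 = 79.24·Km + 332, so (256.4 − 79.24)·Km = 332 − 160.
Km = 172.0/177.2 = 0.971 µM; then Vmax = 160(0.971+0.624)/0.624 = 409 nmol/s.

Km = 0.971 µM; Vmax = 409 nmol/s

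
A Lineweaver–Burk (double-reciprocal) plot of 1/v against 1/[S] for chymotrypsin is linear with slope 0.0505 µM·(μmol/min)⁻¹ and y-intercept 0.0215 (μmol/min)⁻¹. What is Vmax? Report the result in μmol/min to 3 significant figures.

The y-intercept of a Lineweaver–Burk plot equals 1/Vmax, so Vmax = 1/0.0215 = 46.5 μmol/min.

46.5 μmol/min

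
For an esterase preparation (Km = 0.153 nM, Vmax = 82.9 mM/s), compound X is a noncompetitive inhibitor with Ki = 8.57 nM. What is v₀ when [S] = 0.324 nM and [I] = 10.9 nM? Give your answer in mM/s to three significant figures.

24.8 mM/s

With α = 1 + [I]/Ki = 1 + 10.9/8.57 = 2.272, the noncompetitive rate law is v = (Vmax/α)·[S] / (Km + [S]).
v = (82.9/2.272)×0.324 / (0.153 + 0.324) = 11.82/0.4770 = 24.8 mM/s.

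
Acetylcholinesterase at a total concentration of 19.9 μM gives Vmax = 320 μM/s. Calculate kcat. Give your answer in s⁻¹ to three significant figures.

kcat = Vmax/[E]total = 320 μM/s / 19.9 μM = 16.1 s⁻¹.

16.1 s⁻¹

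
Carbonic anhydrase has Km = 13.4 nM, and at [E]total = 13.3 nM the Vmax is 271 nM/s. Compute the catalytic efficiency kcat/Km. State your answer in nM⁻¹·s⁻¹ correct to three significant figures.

1.52 nM⁻¹·s⁻¹

kcat = Vmax/[E]total = 271/13.3 = 20.4 s⁻¹.
kcat/Km = 20.4/13.4 = 1.52 nM⁻¹·s⁻¹.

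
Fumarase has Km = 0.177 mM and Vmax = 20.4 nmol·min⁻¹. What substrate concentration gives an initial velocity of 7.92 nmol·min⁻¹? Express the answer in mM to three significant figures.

0.112 mM

The required fractional saturation is v/Vmax = 7.92/20.4 = 0.3882.
Then [S]/(Km+[S]) = 0.3882 ⇒ [S] = 0.177 × 0.3882/(1 − 0.3882) = 0.112 mM.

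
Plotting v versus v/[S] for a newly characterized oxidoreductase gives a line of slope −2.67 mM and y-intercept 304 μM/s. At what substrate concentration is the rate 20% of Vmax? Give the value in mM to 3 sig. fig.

0.668 mM

The Eadie–Hofstee slope gives Km = 2.67 mM (slope = −Km).
v/Vmax = [S]/(Km+[S]) = 0.2 ⇒ [S] = Km·0.2/(1−0.2) = 2.67 × 0.2500 = 0.668 mM.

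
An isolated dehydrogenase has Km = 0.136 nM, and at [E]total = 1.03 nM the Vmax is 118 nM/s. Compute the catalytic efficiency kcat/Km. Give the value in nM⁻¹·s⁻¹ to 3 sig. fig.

kcat = Vmax/[E]total = 118/1.03 = 115 s⁻¹.
kcat/Km = 115/0.136 = 842 nM⁻¹·s⁻¹.

842 nM⁻¹·s⁻¹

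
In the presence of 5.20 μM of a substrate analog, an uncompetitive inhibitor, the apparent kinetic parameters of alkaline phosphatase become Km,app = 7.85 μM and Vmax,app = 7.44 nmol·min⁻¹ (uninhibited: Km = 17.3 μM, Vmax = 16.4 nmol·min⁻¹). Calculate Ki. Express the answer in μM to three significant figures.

Uncompetitive: Vmax,app = Vmax/α (and Km,app = Km/α) with α = 1 + [I]/Ki.
α = Vmax/Vmax,app = 16.4/7.44 = 2.204.
Ki = [I]/(α − 1) = 5.20/1.204 = 4.32 μM.

4.32 μM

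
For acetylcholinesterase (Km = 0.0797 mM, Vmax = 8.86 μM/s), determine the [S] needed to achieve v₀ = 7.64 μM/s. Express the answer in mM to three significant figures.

0.499 mM

The required fractional saturation is v/Vmax = 7.64/8.86 = 0.8623.
Then [S]/(Km+[S]) = 0.8623 ⇒ [S] = 0.0797 × 0.8623/(1 − 0.8623) = 0.499 mM.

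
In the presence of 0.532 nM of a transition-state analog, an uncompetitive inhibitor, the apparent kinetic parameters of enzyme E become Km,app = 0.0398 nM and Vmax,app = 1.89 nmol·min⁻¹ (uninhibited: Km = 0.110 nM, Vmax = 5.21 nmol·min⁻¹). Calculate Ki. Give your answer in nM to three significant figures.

Uncompetitive: Vmax,app = Vmax/α (and Km,app = Km/α) with α = 1 + [I]/Ki.
α = Vmax/Vmax,app = 5.21/1.89 = 2.757.
Ki = [I]/(α − 1) = 0.532/1.757 = 0.303 nM.

0.303 nM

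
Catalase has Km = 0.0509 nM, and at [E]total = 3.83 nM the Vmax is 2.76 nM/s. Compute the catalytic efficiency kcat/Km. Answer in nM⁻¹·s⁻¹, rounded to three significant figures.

kcat = Vmax/[E]total = 2.76/3.83 = 0.721 s⁻¹.
kcat/Km = 0.721/0.0509 = 14.2 nM⁻¹·s⁻¹.

14.2 nM⁻¹·s⁻¹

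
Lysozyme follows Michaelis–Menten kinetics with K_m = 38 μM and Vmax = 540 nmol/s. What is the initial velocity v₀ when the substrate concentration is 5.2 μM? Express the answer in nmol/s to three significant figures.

65.0 nmol/s

[S]/(Km+[S]) = 5.2/43.20 = 0.1204, the fractional saturation.
v = 0.1204 × Vmax = 0.1204 × 540 = 65.0 nmol/s.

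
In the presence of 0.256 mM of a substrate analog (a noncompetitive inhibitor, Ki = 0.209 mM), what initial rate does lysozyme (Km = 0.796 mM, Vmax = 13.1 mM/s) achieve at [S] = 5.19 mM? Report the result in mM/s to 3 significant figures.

With α = 1 + [I]/Ki = 1 + 0.256/0.209 = 2.225, the noncompetitive rate law is v = (Vmax/α)·[S] / (Km + [S]).
v = (13.1/2.225)×5.19 / (0.796 + 5.19) = 30.56/5.986 = 5.10 mM/s.

5.10 mM/s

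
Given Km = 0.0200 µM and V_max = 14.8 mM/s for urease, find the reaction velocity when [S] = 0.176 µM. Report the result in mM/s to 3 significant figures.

[S]/(Km+[S]) = 0.176/0.1960 = 0.8980, the fractional saturation.
v = 0.8980 × Vmax = 0.8980 × 14.8 = 13.3 mM/s.

13.3 mM/s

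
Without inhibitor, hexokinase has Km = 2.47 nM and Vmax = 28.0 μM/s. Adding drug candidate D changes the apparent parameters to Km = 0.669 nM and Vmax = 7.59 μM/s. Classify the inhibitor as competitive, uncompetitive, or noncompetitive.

uncompetitive

Both Km and Vmax decrease by the same factor (~3.69-fold) — characteristic of uncompetitive inhibition.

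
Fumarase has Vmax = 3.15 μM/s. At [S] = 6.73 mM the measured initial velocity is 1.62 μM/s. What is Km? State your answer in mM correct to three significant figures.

v/Vmax = 1.62/3.15 = 0.5143 = [S]/(Km+[S]).
So Km + [S] = [S]/0.5143 = 13.09 mM, giving Km = 13.09 − 6.73 = 6.36 mM.

6.36 mM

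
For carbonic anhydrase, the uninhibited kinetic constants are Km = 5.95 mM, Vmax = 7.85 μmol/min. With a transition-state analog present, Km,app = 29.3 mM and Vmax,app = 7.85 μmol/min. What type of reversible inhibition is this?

competitive

Km increases (5.95 → 29.3 mM) while Vmax is unchanged — the hallmark of competitive inhibition.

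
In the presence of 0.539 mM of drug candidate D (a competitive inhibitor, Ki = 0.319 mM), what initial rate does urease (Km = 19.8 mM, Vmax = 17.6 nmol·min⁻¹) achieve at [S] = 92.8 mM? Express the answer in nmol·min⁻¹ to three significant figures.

α = 1 + [I]/Ki = 1 + 0.539/0.319 = 2.690.
For a competitive inhibitor, Vmax is unchanged and the apparent Km becomes α·Km: Km,app = 53.3 mM, Vmax,app = 17.6 nmol·min⁻¹.
v = Vmax,app·[S]/(Km,app + [S]) = 17.6 × 92.8/(53.3 + 92.8) = 11.2 nmol·min⁻¹.

11.2 nmol·min⁻¹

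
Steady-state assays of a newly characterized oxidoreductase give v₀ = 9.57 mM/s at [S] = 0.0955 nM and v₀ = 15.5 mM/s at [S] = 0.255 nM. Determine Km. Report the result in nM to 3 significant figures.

From v = Vmax[S]/(Km+[S]), each point gives Vmax = v(Km+[S])/[S].
Equating: 9.57(Km+0.0955)/0.0955 = 15.5(Km+0.255)/0.255.
100.2·Km + 9.57 = 60.78·Km + 15.5, so (100.2 − 60.78)·Km = 15.5 − 9.57.
Km = 5.930/39.43 = 0.150 nM; then Vmax = 9.57(0.150+0.0955)/0.0955 = 24.6 mM/s.

0.150 nM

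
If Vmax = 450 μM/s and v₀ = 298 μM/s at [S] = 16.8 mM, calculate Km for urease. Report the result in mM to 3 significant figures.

From v = Vmax[S]/(Km+[S]), Km = [S](Vmax − v)/v.
Km = 16.8 × (450 − 298) / 298 = 2554/298 = 8.57 mM.

8.57 mM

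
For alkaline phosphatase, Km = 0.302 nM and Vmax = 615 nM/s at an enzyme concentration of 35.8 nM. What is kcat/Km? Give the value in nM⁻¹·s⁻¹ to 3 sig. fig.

kcat = Vmax/[E]total = 615/35.8 = 17.2 s⁻¹.
kcat/Km = 17.2/0.302 = 56.9 nM⁻¹·s⁻¹.

56.9 nM⁻¹·s⁻¹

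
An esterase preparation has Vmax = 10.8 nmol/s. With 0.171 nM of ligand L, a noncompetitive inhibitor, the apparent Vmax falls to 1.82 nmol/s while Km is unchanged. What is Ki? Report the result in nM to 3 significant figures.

Noncompetitive: Vmax,app = Vmax/α with α = 1 + [I]/Ki.
α = Vmax/Vmax,app = 10.8/1.82 = 5.934.
Since α = 1 + [I]/Ki, [I]/Ki = 5.934 − 1 = 4.934 and Ki = 0.171/4.934 = 0.0347 nM.

0.0347 nM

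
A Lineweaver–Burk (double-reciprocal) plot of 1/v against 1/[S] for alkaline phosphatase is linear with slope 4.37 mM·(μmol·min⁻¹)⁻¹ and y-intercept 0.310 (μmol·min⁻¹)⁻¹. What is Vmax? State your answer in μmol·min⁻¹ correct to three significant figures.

3.23 μmol·min⁻¹

The y-intercept of a Lineweaver–Burk plot equals 1/Vmax, so Vmax = 1/0.310 = 3.23 μmol·min⁻¹.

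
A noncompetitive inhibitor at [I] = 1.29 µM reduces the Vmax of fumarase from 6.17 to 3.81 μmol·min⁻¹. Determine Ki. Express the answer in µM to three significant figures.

Noncompetitive: Vmax,app = Vmax/α with α = 1 + [I]/Ki.
α = Vmax/Vmax,app = 6.17/3.81 = 1.619.
Ki = [I]/(α − 1) = 1.29/0.6194 = 2.08 µM.

2.08 µM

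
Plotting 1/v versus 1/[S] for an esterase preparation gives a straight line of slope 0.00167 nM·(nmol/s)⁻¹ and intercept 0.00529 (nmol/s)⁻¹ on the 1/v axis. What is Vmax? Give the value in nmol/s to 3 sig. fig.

189 nmol/s

The y-intercept of a Lineweaver–Burk plot equals 1/Vmax, so Vmax = 1/0.00529 = 189 nmol/s.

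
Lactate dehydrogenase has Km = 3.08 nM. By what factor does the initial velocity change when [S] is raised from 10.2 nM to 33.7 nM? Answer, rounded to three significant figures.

1.19

The fractional saturations are [S]/(Km+[S]) = 10.2/13.28 = 0.7681 and 33.7/36.78 = 0.9163.
v₂/v₁ is just their ratio: 0.9163/0.7681 = 1.19.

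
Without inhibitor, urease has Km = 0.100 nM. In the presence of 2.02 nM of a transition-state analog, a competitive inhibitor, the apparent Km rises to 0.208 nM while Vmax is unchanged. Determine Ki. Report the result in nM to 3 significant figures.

Competitive: Km,app = α·Km with α = 1 + [I]/Ki.
α = Km,app/Km = 0.208/0.100 = 2.080.
Ki = [I]/(α − 1) = 2.02/1.080 = 1.87 nM.

1.87 nM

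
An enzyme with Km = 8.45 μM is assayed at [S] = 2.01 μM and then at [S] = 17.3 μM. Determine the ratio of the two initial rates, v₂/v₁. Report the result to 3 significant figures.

3.50

Since Vmax cancels, v₂/v₁ = [S]₂(Km+[S]₁) / [S]₁(Km+[S]₂).
= 17.3×(8.45+2.01) / (2.01×(8.45+17.3)) = 181.0/51.76 = 3.50.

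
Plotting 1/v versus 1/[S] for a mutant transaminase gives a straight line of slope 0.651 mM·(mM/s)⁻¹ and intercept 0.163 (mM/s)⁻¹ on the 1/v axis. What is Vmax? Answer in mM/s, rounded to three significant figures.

The y-intercept of a Lineweaver–Burk plot equals 1/Vmax, so Vmax = 1/0.163 = 6.13 mM/s.

6.13 mM/s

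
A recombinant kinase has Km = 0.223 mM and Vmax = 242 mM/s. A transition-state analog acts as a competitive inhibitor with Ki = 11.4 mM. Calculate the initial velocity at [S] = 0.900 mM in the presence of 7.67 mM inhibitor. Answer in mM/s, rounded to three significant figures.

With α = 1 + [I]/Ki = 1 + 7.67/11.4 = 1.673, the competitive rate law is v = Vmax[S] / (αKm + [S]).
v = 242×0.900 / (1.673×0.223 + 0.900) = 217.8/1.273 = 171 mM/s.

171 mM/s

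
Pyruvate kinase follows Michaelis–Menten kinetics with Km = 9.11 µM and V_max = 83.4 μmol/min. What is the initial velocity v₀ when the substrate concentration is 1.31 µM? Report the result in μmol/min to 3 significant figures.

10.5 μmol/min

[S]/(Km+[S]) = 1.31/10.42 = 0.1257, the fractional saturation.
v = 0.1257 × Vmax = 0.1257 × 83.4 = 10.5 μmol/min.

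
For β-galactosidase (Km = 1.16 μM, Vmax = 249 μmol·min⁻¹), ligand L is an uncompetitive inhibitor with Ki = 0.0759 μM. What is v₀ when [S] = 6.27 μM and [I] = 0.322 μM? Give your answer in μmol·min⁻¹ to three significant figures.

α = 1 + [I]/Ki = 1 + 0.322/0.0759 = 5.242.
For an uncompetitive inhibitor, both parameters are divided by α, giving Vmax/α and Km/α: Km,app = 0.221 μM, Vmax,app = 47.5 μmol·min⁻¹.
v = Vmax,app·[S]/(Km,app + [S]) = 47.5 × 6.27/(0.221 + 6.27) = 45.9 μmol·min⁻¹.

45.9 μmol·min⁻¹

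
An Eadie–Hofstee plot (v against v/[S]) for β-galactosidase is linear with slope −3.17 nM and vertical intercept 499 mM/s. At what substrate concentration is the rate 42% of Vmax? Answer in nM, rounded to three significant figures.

The Eadie–Hofstee slope gives Km = 3.17 nM (slope = −Km).
v/Vmax = [S]/(Km+[S]) = 0.42 ⇒ [S] = Km·0.42/(1−0.42) = 3.17 × 0.7241 = 2.30 nM.

2.30 nM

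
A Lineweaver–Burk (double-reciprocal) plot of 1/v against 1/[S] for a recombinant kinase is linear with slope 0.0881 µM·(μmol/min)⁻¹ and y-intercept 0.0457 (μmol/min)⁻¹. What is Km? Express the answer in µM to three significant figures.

y-intercept = 1/Vmax ⇒ Vmax = 21.9 μmol/min; slope = Km/Vmax ⇒ Km = slope × Vmax.
Km = 0.0881 × 21.9 = 1.93 µM.

1.93 µM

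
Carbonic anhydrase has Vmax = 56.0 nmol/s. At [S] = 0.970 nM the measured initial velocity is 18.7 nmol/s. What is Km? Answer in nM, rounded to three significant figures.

1.93 nM

v/Vmax = 18.7/56.0 = 0.3339 = [S]/(Km+[S]).
So Km + [S] = [S]/0.3339 = 2.905 nM, giving Km = 2.905 − 0.970 = 1.93 nM.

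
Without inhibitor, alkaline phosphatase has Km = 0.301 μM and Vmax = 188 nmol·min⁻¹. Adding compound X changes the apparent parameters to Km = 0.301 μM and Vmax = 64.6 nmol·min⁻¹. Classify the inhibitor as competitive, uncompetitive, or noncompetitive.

noncompetitive

Vmax decreases (188 → 64.6 nmol·min⁻¹) while Km is unchanged — pure noncompetitive inhibition.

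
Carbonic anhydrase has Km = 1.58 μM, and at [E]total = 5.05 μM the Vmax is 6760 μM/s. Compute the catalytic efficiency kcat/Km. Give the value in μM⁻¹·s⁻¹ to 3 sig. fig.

kcat = Vmax/[E]total = 6760/5.05 = 1340 s⁻¹.
kcat/Km = 1340/1.58 = 847 μM⁻¹·s⁻¹.

847 μM⁻¹·s⁻¹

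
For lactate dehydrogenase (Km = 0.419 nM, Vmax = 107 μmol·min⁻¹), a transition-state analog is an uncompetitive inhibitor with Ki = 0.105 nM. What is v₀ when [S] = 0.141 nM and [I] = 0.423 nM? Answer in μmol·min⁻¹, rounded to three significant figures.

With α = 1 + [I]/Ki = 1 + 0.423/0.105 = 5.029, the uncompetitive rate law is v = (Vmax/α)·[S] / (Km/α + [S]).
v = (107/5.029)×0.141 / (0.419/5.029 + 0.141) = 3.000/0.2243 = 13.4 μmol·min⁻¹.

13.4 μmol·min⁻¹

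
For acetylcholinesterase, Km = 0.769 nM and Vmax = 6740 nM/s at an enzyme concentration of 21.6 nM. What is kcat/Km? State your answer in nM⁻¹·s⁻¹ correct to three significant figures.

406 nM⁻¹·s⁻¹

kcat = Vmax/[E]total = 6740/21.6 = 312 s⁻¹.
kcat/Km = 312/0.769 = 406 nM⁻¹·s⁻¹.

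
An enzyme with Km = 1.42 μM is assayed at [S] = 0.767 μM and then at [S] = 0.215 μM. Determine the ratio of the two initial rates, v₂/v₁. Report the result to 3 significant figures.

0.375

The fractional saturations are [S]/(Km+[S]) = 0.767/2.187 = 0.3507 and 0.215/1.635 = 0.1315.
v₂/v₁ is just their ratio: 0.1315/0.3507 = 0.375.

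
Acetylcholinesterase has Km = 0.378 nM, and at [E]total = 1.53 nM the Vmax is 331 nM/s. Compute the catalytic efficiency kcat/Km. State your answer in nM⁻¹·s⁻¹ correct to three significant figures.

kcat = Vmax/[E]total = 331/1.53 = 216 s⁻¹.
kcat/Km = 216/0.378 = 572 nM⁻¹·s⁻¹.

572 nM⁻¹·s⁻¹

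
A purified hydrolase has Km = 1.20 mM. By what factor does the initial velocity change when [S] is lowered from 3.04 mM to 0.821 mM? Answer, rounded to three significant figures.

0.567

Since Vmax cancels, v₂/v₁ = [S]₂(Km+[S]₁) / [S]₁(Km+[S]₂).
= 0.821×(1.20+3.04) / (3.04×(1.20+0.821)) = 3.481/6.144 = 0.567.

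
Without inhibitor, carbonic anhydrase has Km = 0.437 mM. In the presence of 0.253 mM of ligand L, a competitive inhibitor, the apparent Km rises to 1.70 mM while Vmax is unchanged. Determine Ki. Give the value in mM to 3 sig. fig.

0.0875 mM

Competitive: Km,app = α·Km with α = 1 + [I]/Ki.
α = Km,app/Km = 1.70/0.437 = 3.890.
Since α = 1 + [I]/Ki, [I]/Ki = 3.890 − 1 = 2.890 and Ki = 0.253/2.890 = 0.0875 mM.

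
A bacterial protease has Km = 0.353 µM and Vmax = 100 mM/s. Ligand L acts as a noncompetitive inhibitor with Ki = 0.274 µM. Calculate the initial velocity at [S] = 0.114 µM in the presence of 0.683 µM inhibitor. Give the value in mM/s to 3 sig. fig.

6.99 mM/s

With α = 1 + [I]/Ki = 1 + 0.683/0.274 = 3.493, the noncompetitive rate law is v = (Vmax/α)·[S] / (Km + [S]).
v = (100/3.493)×0.114 / (0.353 + 0.114) = 3.264/0.4670 = 6.99 mM/s.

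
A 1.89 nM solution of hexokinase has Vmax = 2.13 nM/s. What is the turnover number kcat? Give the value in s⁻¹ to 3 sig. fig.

kcat = Vmax/[E]total = 2.13 nM/s / 1.89 nM = 1.13 s⁻¹.

1.13 s⁻¹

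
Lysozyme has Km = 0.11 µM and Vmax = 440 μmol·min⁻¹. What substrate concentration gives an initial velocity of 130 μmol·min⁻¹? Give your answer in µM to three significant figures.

Rearranging v = Vmax[S]/(Km+[S]) gives [S] = Km·v/(Vmax − v).
[S] = 0.11 × 130 / (440 − 130) = 14.30/310.0 = 0.0461 µM.

0.0461 µM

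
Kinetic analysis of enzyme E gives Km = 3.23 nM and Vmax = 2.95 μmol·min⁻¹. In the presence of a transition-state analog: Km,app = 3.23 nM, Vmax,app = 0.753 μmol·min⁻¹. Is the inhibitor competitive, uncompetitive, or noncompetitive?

noncompetitive

Vmax decreases (2.95 → 0.753 μmol·min⁻¹) while Km is unchanged — pure noncompetitive inhibition.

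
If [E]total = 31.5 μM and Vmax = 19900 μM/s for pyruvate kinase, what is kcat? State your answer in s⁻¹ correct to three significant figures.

kcat = Vmax/[E]total = 19900 μM/s / 31.5 μM = 632 s⁻¹.

632 s⁻¹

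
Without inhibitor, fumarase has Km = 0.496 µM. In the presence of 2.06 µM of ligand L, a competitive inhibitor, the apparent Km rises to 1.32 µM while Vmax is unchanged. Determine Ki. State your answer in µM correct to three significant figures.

Competitive: Km,app = α·Km with α = 1 + [I]/Ki.
α = Km,app/Km = 1.32/0.496 = 2.661.
Ki = [I]/(α − 1) = 2.06/1.661 = 1.24 µM.

1.24 µM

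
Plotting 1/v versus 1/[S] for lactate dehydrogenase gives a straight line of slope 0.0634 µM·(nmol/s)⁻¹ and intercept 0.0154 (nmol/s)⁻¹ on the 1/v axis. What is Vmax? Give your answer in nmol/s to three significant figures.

The y-intercept of a Lineweaver–Burk plot equals 1/Vmax, so Vmax = 1/0.0154 = 64.9 nmol/s.

64.9 nmol/s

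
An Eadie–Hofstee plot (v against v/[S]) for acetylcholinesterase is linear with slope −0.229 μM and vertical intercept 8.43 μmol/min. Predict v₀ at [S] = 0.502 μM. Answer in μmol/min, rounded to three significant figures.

In the Eadie–Hofstee form v = Vmax − Km·(v/[S]), the slope is −Km and the intercept is Vmax, so Km = 0.229 μM and Vmax = 8.43 μmol/min.
v = 8.43 × 0.502/(0.229 + 0.502) = 5.79 μmol/min.

5.79 μmol/min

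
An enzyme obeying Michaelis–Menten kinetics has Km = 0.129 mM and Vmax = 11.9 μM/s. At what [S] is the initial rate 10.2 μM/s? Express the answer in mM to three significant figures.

0.774 mM

The required fractional saturation is v/Vmax = 10.2/11.9 = 0.8571.
Then [S]/(Km+[S]) = 0.8571 ⇒ [S] = 0.129 × 0.8571/(1 − 0.8571) = 0.774 mM.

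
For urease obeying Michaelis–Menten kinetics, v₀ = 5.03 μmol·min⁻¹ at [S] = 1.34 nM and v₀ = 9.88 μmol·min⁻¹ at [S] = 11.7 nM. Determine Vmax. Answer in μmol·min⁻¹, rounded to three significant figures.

In reciprocal form, 1/v = (Km/Vmax)·(1/[S]) + 1/Vmax. The two points give (1/[S], 1/v) = (0.7463, 0.1988) and (0.08547, 0.1012).
Slope = (0.1988 − 0.1012)/(0.7463 − 0.08547) = 0.1477; intercept = 0.1988 − 0.1477×0.7463 = 0.08859.
Vmax = 1/intercept = 11.3 μmol·min⁻¹; Km = slope × Vmax = 0.1477 × 11.3 = 1.67 nM.

11.3 μmol·min⁻¹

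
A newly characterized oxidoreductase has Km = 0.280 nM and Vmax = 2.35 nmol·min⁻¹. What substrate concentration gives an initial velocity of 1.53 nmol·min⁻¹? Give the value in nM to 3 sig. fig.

0.522 nM

Rearranging v = Vmax[S]/(Km+[S]) gives [S] = Km·v/(Vmax − v).
[S] = 0.280 × 1.53 / (2.35 − 1.53) = 0.4284/0.8200 = 0.522 nM.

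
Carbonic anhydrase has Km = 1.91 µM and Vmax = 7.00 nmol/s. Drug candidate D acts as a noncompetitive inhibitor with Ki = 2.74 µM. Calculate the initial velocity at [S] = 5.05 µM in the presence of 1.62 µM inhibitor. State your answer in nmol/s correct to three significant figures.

With α = 1 + [I]/Ki = 1 + 1.62/2.74 = 1.591, the noncompetitive rate law is v = (Vmax/α)·[S] / (Km + [S]).
v = (7.00/1.591)×5.05 / (1.91 + 5.05) = 22.22/6.960 = 3.19 nmol/s.

3.19 nmol/s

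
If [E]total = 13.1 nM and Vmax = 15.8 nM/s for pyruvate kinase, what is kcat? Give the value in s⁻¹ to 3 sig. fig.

kcat = Vmax/[E]total = 15.8 nM/s / 13.1 nM = 1.21 s⁻¹.

1.21 s⁻¹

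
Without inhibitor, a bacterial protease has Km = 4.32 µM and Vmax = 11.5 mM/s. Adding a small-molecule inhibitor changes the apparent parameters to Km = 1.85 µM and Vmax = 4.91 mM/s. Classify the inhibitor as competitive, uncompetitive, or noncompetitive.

Both Km and Vmax decrease by the same factor (~2.34-fold) — characteristic of uncompetitive inhibition.

uncompetitive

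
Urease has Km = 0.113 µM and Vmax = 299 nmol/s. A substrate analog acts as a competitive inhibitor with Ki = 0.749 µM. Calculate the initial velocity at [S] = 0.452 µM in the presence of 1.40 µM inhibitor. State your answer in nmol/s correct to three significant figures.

174 nmol/s

α = 1 + [I]/Ki = 1 + 1.40/0.749 = 2.869.
For a competitive inhibitor, Vmax is unchanged and the apparent Km becomes α·Km: Km,app = 0.324 µM, Vmax,app = 299 nmol/s.
v = Vmax,app·[S]/(Km,app + [S]) = 299 × 0.452/(0.324 + 0.452) = 174 nmol/s.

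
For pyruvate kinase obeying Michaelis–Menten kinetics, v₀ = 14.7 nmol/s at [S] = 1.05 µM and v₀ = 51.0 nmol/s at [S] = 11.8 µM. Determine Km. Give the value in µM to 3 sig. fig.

In reciprocal form, 1/v = (Km/Vmax)·(1/[S]) + 1/Vmax. The two points give (1/[S], 1/v) = (0.9524, 0.06803) and (0.08475, 0.01961).
Slope = (0.06803 − 0.01961)/(0.9524 − 0.08475) = 0.05581; intercept = 0.06803 − 0.05581×0.9524 = 0.01488.
Vmax = 1/intercept = 67.2 nmol/s; Km = slope × Vmax = 0.05581 × 67.2 = 3.75 µM.

3.75 µM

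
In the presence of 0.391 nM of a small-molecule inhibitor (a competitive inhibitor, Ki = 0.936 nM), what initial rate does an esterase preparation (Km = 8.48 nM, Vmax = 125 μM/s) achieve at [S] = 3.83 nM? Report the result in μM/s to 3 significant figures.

α = 1 + [I]/Ki = 1 + 0.391/0.936 = 1.418.
For a competitive inhibitor, Vmax is unchanged and the apparent Km becomes α·Km: Km,app = 12.0 nM, Vmax,app = 125 μM/s.
v = Vmax,app·[S]/(Km,app + [S]) = 125 × 3.83/(12.0 + 3.83) = 30.2 μM/s.

30.2 μM/s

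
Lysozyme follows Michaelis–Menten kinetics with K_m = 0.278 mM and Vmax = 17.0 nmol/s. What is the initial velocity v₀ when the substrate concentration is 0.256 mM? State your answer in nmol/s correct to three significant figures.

[S]/(Km+[S]) = 0.256/0.5340 = 0.4794, the fractional saturation.
v = 0.4794 × Vmax = 0.4794 × 17.0 = 8.15 nmol/s.

8.15 nmol/s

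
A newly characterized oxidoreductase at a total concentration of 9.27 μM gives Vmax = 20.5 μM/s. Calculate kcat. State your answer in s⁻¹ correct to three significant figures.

kcat = Vmax/[E]total = 20.5 μM/s / 9.27 μM = 2.21 s⁻¹.

2.21 s⁻¹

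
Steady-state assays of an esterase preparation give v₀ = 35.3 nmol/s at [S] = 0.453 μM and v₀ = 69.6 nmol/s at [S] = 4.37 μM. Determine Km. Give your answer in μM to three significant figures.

0.553 μM

From v = Vmax[S]/(Km+[S]), each point gives Vmax = v(Km+[S])/[S].
Equating: 35.3(Km+0.453)/0.453 = 69.6(Km+4.37)/4.37.
77.92·Km + 35.3 = 15.93·Km + 69.6, so (77.92 − 15.93)·Km = 69.6 − 35.3.
Km = 34.30/62.00 = 0.553 μM; then Vmax = 35.3(0.553+0.453)/0.453 = 78.4 nmol/s.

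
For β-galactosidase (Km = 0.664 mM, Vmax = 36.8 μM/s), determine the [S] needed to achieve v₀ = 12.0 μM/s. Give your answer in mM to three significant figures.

0.321 mM

The required fractional saturation is v/Vmax = 12.0/36.8 = 0.3261.
Then [S]/(Km+[S]) = 0.3261 ⇒ [S] = 0.664 × 0.3261/(1 − 0.3261) = 0.321 mM.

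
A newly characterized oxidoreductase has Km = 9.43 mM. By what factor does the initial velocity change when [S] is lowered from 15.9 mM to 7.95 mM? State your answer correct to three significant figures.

0.729

Since Vmax cancels, v₂/v₁ = [S]₂(Km+[S]₁) / [S]₁(Km+[S]₂).
= 7.95×(9.43+15.9) / (15.9×(9.43+7.95)) = 201.4/276.3 = 0.729.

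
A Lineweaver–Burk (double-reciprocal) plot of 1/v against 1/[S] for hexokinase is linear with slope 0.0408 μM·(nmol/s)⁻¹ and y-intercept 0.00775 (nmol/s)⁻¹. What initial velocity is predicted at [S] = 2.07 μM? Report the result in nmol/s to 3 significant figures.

36.4 nmol/s

The y-intercept is 1/Vmax, so Vmax = 1/0.00775 = 129 nmol/s.
The slope is Km/Vmax, so Km = 0.0408 × 129 = 5.26 μM.
Then v = 129 × 2.07/(5.26 + 2.07) = 36.4 nmol/s.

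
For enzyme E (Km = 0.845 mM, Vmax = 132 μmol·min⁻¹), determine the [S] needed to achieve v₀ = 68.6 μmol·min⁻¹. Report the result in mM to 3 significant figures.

Rearranging v = Vmax[S]/(Km+[S]) gives [S] = Km·v/(Vmax − v).
[S] = 0.845 × 68.6 / (132 − 68.6) = 57.97/63.40 = 0.914 mM.

0.914 mM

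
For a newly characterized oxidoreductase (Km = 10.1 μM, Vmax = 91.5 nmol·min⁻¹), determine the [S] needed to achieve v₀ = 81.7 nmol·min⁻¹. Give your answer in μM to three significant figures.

Rearranging v = Vmax[S]/(Km+[S]) gives [S] = Km·v/(Vmax − v).
[S] = 10.1 × 81.7 / (91.5 − 81.7) = 825.2/9.800 = 84.2 μM.

84.2 μM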